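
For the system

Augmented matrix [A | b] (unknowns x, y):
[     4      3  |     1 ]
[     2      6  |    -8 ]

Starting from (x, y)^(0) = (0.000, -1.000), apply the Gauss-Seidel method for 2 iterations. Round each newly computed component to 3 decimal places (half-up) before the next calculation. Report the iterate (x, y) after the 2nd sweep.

(1.500, -1.833)

Iteration 1:
  x = (1 - (3)·-1.000) / (4) = 1.000
  y = (-8 - (2)·1.000) / (6) = -1.667
Iteration 2:
  x = (1 - (3)·-1.667) / (4) = 1.500
  y = (-8 - (2)·1.500) / (6) = -1.833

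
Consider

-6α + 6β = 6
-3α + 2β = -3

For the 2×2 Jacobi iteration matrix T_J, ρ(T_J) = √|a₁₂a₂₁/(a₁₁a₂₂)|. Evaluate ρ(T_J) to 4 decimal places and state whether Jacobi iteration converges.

a₁₂a₂₁/(a₁₁a₂₂) = (6)·(-3) / ((-6)·(2)) = 1.500000
ρ = √|1.500000| = √1.500000 = 1.2247
ρ > 1, so Jacobi diverges

1.2247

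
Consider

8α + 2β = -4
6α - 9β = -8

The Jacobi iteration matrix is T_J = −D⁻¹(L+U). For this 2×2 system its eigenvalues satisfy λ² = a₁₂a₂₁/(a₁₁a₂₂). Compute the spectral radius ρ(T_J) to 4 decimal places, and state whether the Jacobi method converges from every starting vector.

a₁₂a₂₁/(a₁₁a₂₂) = (2)·(6) / ((8)·(-9)) = -0.166667
ρ = √|-0.166667| = √0.166667 = 0.4082
ρ < 1, so Jacobi converges

0.4082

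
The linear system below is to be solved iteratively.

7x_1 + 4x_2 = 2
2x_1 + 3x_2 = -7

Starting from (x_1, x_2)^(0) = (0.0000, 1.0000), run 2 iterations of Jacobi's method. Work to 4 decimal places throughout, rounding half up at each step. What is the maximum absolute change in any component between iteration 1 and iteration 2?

1.9047

Iteration 1:
  x_1 = (2 - (4)·1.0000) / (7) = -0.2857
  x_2 = (-7 - (2)·0.0000) / (3) = -2.3333
Iteration 2:
  x_1 = (2 - (4)·-2.3333) / (7) = 1.6190
  x_2 = (-7 - (2)·-0.2857) / (3) = -2.1429
Change: (1.9047, 0.1904) → max |·| = 1.9047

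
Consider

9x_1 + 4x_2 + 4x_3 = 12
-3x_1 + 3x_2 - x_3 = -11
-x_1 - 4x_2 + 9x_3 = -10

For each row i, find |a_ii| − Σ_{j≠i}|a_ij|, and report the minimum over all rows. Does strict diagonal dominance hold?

-1

row 1: |9| − (4+4) = 1
row 2: |3| − (3+1) = -1
row 3: |9| − (1+4) = 4
minimum over rows = -1 → not strictly diagonally dominant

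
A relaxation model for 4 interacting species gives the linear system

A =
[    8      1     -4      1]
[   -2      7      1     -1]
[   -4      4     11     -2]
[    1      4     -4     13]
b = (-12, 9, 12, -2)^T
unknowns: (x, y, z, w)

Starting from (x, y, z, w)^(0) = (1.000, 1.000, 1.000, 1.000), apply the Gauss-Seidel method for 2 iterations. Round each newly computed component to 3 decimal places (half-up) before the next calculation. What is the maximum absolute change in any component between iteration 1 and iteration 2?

Iteration 1:
  x = (-12 - (1)·1.000 - (-4)·1.000 - (1)·1.000) / (8) = -1.250
  y = (9 - (-2)·-1.250 - (1)·1.000 - (-1)·1.000) / (7) = 0.929
  z = (12 - (-4)·-1.250 - (4)·0.929 - (-2)·1.000) / (11) = 0.480
  w = (-2 - (1)·-1.250 - (4)·0.929 - (-4)·0.480) / (13) = -0.196
Iteration 2:
  x = (-12 - (1)·0.929 - (-4)·0.480 - (1)·-0.196) / (8) = -1.352
  y = (9 - (-2)·-1.352 - (1)·0.480 - (-1)·-0.196) / (7) = 0.803
  z = (12 - (-4)·-1.352 - (4)·0.803 - (-2)·-0.196) / (11) = 0.272
  w = (-2 - (1)·-1.352 - (4)·0.803 - (-4)·0.272) / (13) = -0.213
Change: (-0.102, -0.126, -0.208, -0.017) → max |·| = 0.208

0.208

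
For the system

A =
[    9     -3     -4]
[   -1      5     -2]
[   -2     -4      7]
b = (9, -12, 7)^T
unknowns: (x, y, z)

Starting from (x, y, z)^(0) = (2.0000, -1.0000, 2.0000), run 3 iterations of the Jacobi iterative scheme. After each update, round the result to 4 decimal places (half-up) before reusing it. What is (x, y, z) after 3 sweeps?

(0.7742, -1.8876, 0.3333)

Iteration 1:
  x = (9 - (-3)·-1.0000 - (-4)·2.0000) / (9) = 1.5556
  y = (-12 - (-1)·2.0000 - (-2)·2.0000) / (5) = -1.2000
  z = (7 - (-2)·2.0000 - (-4)·-1.0000) / (7) = 1.0000
Iteration 2:
  x = (9 - (-3)·-1.2000 - (-4)·1.0000) / (9) = 1.0444
  y = (-12 - (-1)·1.5556 - (-2)·1.0000) / (5) = -1.6889
  z = (7 - (-2)·1.5556 - (-4)·-1.2000) / (7) = 0.7587
Iteration 3:
  x = (9 - (-3)·-1.6889 - (-4)·0.7587) / (9) = 0.7742
  y = (-12 - (-1)·1.0444 - (-2)·0.7587) / (5) = -1.8876
  z = (7 - (-2)·1.0444 - (-4)·-1.6889) / (7) = 0.3333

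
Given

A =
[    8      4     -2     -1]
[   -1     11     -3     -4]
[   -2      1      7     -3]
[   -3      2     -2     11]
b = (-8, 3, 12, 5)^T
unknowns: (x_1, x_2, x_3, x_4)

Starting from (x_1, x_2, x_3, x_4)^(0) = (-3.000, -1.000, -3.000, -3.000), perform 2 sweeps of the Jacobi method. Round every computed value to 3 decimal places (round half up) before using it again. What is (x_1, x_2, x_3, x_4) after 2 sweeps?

Iteration 1:
  x_1 = (-8 - (4)·-1.000 - (-2)·-3.000 - (-1)·-3.000) / (8) = -1.625
  x_2 = (3 - (-1)·-3.000 - (-3)·-3.000 - (-4)·-3.000) / (11) = -1.909
  x_3 = (12 - (-2)·-3.000 - (1)·-1.000 - (-3)·-3.000) / (7) = -0.286
  x_4 = (5 - (-3)·-3.000 - (2)·-1.000 - (-2)·-3.000) / (11) = -0.727
Iteration 2:
  x_1 = (-8 - (4)·-1.909 - (-2)·-0.286 - (-1)·-0.727) / (8) = -0.208
  x_2 = (3 - (-1)·-1.625 - (-3)·-0.286 - (-4)·-0.727) / (11) = -0.217
  x_3 = (12 - (-2)·-1.625 - (1)·-1.909 - (-3)·-0.727) / (7) = 1.211
  x_4 = (5 - (-3)·-1.625 - (2)·-1.909 - (-2)·-0.286) / (11) = 0.306

(-0.208, -0.217, 1.211, 0.306)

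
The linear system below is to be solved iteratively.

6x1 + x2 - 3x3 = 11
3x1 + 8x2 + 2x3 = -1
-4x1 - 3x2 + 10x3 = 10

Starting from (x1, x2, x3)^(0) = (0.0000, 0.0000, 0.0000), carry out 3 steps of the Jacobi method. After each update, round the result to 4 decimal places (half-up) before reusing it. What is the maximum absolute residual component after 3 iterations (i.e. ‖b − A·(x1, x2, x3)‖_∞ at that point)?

Iteration 1:
  x1 = (11 - (1)·0.0000 - (-3)·0.0000) / (6) = 1.8333
  x2 = (-1 - (3)·0.0000 - (2)·0.0000) / (8) = -0.1250
  x3 = (10 - (-4)·0.0000 - (-3)·0.0000) / (10) = 1.0000
Iteration 2:
  x1 = (11 - (1)·-0.1250 - (-3)·1.0000) / (6) = 2.3542
  x2 = (-1 - (3)·1.8333 - (2)·1.0000) / (8) = -1.0625
  x3 = (10 - (-4)·1.8333 - (-3)·-0.1250) / (10) = 1.6958
Iteration 3:
  x1 = (11 - (1)·-1.0625 - (-3)·1.6958) / (6) = 2.8583
  x2 = (-1 - (3)·2.3542 - (2)·1.6958) / (8) = -1.4318
  x3 = (10 - (-4)·2.3542 - (-3)·-1.0625) / (10) = 1.6229
Residual b − A·x = (0.1507, -1.3663, 0.9088); ∞-norm = 1.3663

1.3663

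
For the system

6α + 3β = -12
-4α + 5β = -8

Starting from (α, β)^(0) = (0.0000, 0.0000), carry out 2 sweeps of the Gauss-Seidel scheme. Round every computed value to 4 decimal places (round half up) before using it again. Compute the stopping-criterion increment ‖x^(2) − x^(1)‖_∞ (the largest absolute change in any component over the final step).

Iteration 1:
  α = (-12 - (3)·0.0000) / (6) = -2.0000
  β = (-8 - (-4)·-2.0000) / (5) = -3.2000
Iteration 2:
  α = (-12 - (3)·-3.2000) / (6) = -0.4000
  β = (-8 - (-4)·-0.4000) / (5) = -1.9200
Change: (1.6000, 1.2800) → max |·| = 1.6000

1.6000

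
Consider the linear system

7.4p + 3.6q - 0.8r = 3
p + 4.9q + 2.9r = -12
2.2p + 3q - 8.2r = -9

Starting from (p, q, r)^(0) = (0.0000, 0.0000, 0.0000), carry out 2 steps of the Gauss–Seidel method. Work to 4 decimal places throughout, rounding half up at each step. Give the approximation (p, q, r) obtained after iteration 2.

Iteration 1:
  p = (3 - (3.6)·0.0000 - (-0.8)·0.0000) / (7.4) = 0.4054
  q = (-12 - (1)·0.4054 - (2.9)·0.0000) / (4.9) = -2.5317
  r = (-9 - (2.2)·0.4054 - (3)·-2.5317) / (-8.2) = 0.2801
Iteration 2:
  p = (3 - (3.6)·-2.5317 - (-0.8)·0.2801) / (7.4) = 1.6673
  q = (-12 - (1)·1.6673 - (2.9)·0.2801) / (4.9) = -2.9550
  r = (-9 - (2.2)·1.6673 - (3)·-2.9550) / (-8.2) = 0.4638

(1.6673, -2.9550, 0.4638)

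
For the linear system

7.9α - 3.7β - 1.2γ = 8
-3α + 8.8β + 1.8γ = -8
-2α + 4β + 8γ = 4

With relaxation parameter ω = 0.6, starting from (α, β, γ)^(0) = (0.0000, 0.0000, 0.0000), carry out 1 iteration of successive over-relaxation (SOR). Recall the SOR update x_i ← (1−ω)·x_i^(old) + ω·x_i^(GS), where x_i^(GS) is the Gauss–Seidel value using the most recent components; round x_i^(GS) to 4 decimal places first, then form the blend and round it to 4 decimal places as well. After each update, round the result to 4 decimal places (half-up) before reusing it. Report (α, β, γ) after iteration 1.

Iteration 1:
  α: GS value = (8 - (-3.7)·0.0000 - (-1.2)·0.0000) / (7.9) = 1.0127;  α ← (1−ω)·0.0000 + ω·1.0127 = 0.6076
  β: GS value = (-8 - (-3)·0.6076 - (1.8)·0.0000) / (8.8) = -0.7020;  β ← (1−ω)·0.0000 + ω·-0.7020 = -0.4212
  γ: GS value = (4 - (-2)·0.6076 - (4)·-0.4212) / (8) = 0.8625;  γ ← (1−ω)·0.0000 + ω·0.8625 = 0.5175

(0.6076, -0.4212, 0.5175)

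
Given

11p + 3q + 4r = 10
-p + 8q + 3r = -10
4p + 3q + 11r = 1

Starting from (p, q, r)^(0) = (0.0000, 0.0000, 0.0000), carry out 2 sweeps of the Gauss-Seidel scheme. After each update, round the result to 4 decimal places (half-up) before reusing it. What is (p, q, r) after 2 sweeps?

(1.1935, -1.1272, -0.0357)

Iteration 1:
  p = (10 - (3)·0.0000 - (4)·0.0000) / (11) = 0.9091
  q = (-10 - (-1)·0.9091 - (3)·0.0000) / (8) = -1.1364
  r = (1 - (4)·0.9091 - (3)·-1.1364) / (11) = 0.0703
Iteration 2:
  p = (10 - (3)·-1.1364 - (4)·0.0703) / (11) = 1.1935
  q = (-10 - (-1)·1.1935 - (3)·0.0703) / (8) = -1.1272
  r = (1 - (4)·1.1935 - (3)·-1.1272) / (11) = -0.0357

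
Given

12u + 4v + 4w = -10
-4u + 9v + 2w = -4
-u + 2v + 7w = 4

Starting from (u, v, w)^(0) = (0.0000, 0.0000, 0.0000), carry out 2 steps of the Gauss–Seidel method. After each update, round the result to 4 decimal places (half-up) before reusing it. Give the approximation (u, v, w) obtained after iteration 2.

Iteration 1:
  u = (-10 - (4)·0.0000 - (4)·0.0000) / (12) = -0.8333
  v = (-4 - (-4)·-0.8333 - (2)·0.0000) / (9) = -0.8148
  w = (4 - (-1)·-0.8333 - (2)·-0.8148) / (7) = 0.6852
Iteration 2:
  u = (-10 - (4)·-0.8148 - (4)·0.6852) / (12) = -0.7901
  v = (-4 - (-4)·-0.7901 - (2)·0.6852) / (9) = -0.9479
  w = (4 - (-1)·-0.7901 - (2)·-0.9479) / (7) = 0.7294

(-0.7901, -0.9479, 0.7294)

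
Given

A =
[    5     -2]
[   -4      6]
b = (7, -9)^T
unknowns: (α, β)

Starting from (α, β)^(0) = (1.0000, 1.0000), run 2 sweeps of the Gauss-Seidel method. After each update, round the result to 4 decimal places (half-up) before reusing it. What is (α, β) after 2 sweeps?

Iteration 1:
  α = (7 - (-2)·1.0000) / (5) = 1.8000
  β = (-9 - (-4)·1.8000) / (6) = -0.3000
Iteration 2:
  α = (7 - (-2)·-0.3000) / (5) = 1.2800
  β = (-9 - (-4)·1.2800) / (6) = -0.6467

(1.2800, -0.6467)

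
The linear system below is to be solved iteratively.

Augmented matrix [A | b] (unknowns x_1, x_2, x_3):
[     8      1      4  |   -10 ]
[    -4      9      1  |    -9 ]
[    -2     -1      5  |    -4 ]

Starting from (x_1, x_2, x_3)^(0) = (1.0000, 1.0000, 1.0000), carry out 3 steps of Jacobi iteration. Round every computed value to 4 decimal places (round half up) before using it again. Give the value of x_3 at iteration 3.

-1.5889

Iteration 1:
  x_1 = (-10 - (1)·1.0000 - (4)·1.0000) / (8) = -1.8750
  x_2 = (-9 - (-4)·1.0000 - (1)·1.0000) / (9) = -0.6667
  x_3 = (-4 - (-2)·1.0000 - (-1)·1.0000) / (5) = -0.2000
Iteration 2:
  x_1 = (-10 - (1)·-0.6667 - (4)·-0.2000) / (8) = -1.0667
  x_2 = (-9 - (-4)·-1.8750 - (1)·-0.2000) / (9) = -1.8111
  x_3 = (-4 - (-2)·-1.8750 - (-1)·-0.6667) / (5) = -1.6833
Iteration 3:
  x_1 = (-10 - (1)·-1.8111 - (4)·-1.6833) / (8) = -0.1820
  x_2 = (-9 - (-4)·-1.0667 - (1)·-1.6833) / (9) = -1.2871
  x_3 = (-4 - (-2)·-1.0667 - (-1)·-1.8111) / (5) = -1.5889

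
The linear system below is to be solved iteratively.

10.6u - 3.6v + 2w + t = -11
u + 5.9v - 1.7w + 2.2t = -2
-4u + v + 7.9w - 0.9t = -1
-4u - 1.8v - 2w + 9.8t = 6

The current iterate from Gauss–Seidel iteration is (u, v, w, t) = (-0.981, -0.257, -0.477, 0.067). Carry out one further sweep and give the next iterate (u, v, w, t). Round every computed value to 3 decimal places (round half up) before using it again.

(-1.041, -0.325, -0.605, 0.004)

One sweep:
  u = (-11 - (-3.6)·-0.257 - (2)·-0.477 - (1)·0.067) / (10.6) = -1.041
  v = (-2 - (1)·-1.041 - (-1.7)·-0.477 - (2.2)·0.067) / (5.9) = -0.325
  w = (-1 - (-4)·-1.041 - (1)·-0.325 - (-0.9)·0.067) / (7.9) = -0.605
  t = (6 - (-4)·-1.041 - (-1.8)·-0.325 - (-2)·-0.605) / (9.8) = 0.004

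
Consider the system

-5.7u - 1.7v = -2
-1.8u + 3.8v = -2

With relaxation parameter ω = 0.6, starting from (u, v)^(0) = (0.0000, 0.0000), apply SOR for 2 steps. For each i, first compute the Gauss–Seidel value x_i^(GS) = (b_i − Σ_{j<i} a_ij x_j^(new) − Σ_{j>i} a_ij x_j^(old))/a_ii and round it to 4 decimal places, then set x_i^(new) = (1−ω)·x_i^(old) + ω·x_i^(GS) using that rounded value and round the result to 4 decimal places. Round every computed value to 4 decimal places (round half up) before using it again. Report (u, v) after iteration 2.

(0.3405, -0.3214)

Iteration 1:
  u: GS value = (-2 - (-1.7)·0.0000) / (-5.7) = 0.3509;  u ← (1−ω)·0.0000 + ω·0.3509 = 0.2105
  v: GS value = (-2 - (-1.8)·0.2105) / (3.8) = -0.4266;  v ← (1−ω)·0.0000 + ω·-0.4266 = -0.2560
Iteration 2:
  u: GS value = (-2 - (-1.7)·-0.2560) / (-5.7) = 0.4272;  u ← (1−ω)·0.2105 + ω·0.4272 = 0.3405
  v: GS value = (-2 - (-1.8)·0.3405) / (3.8) = -0.3650;  v ← (1−ω)·-0.2560 + ω·-0.3650 = -0.3214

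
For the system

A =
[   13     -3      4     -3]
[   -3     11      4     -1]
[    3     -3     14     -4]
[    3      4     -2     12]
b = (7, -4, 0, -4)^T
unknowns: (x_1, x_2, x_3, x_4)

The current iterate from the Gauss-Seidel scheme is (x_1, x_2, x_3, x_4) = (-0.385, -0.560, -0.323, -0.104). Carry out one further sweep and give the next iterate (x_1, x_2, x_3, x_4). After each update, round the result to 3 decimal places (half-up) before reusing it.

(0.485, -0.123, -0.160, -0.440)

One sweep:
  x_1 = (7 - (-3)·-0.560 - (4)·-0.323 - (-3)·-0.104) / (13) = 0.485
  x_2 = (-4 - (-3)·0.485 - (4)·-0.323 - (-1)·-0.104) / (11) = -0.123
  x_3 = (0 - (3)·0.485 - (-3)·-0.123 - (-4)·-0.104) / (14) = -0.160
  x_4 = (-4 - (3)·0.485 - (4)·-0.123 - (-2)·-0.160) / (12) = -0.440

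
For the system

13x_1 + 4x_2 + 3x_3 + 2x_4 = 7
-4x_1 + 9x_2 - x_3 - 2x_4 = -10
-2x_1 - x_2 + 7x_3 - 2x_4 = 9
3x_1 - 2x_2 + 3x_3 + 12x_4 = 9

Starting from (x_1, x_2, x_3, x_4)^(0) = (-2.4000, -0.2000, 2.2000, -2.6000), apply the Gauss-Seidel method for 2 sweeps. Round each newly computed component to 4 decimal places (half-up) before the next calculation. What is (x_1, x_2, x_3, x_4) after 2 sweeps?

(0.7528, -0.6544, 1.4918, 0.0798)

Iteration 1:
  x_1 = (7 - (4)·-0.2000 - (3)·2.2000 - (2)·-2.6000) / (13) = 0.4923
  x_2 = (-10 - (-4)·0.4923 - (-1)·2.2000 - (-2)·-2.6000) / (9) = -1.2256
  x_3 = (9 - (-2)·0.4923 - (-1)·-1.2256 - (-2)·-2.6000) / (7) = 0.5084
  x_4 = (9 - (3)·0.4923 - (-2)·-1.2256 - (3)·0.5084) / (12) = 0.2956
Iteration 2:
  x_1 = (7 - (4)·-1.2256 - (3)·0.5084 - (2)·0.2956) / (13) = 0.7528
  x_2 = (-10 - (-4)·0.7528 - (-1)·0.5084 - (-2)·0.2956) / (9) = -0.6544
  x_3 = (9 - (-2)·0.7528 - (-1)·-0.6544 - (-2)·0.2956) / (7) = 1.4918
  x_4 = (9 - (3)·0.7528 - (-2)·-0.6544 - (3)·1.4918) / (12) = 0.0798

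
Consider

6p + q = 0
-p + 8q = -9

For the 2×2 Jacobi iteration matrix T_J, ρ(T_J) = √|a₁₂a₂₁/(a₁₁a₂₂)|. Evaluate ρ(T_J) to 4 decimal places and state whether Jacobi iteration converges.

0.1443

a₁₂a₂₁/(a₁₁a₂₂) = (1)·(-1) / ((6)·(8)) = -0.020833
ρ = √|-0.020833| = √0.020833 = 0.1443
ρ < 1, so Jacobi converges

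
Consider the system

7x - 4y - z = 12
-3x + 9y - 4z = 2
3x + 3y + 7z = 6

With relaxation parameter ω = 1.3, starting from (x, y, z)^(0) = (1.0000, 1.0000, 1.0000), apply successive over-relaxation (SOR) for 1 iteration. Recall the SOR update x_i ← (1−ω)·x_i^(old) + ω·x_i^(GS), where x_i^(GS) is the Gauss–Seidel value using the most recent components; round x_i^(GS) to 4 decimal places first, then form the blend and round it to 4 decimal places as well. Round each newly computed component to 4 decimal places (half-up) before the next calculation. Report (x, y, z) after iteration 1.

(2.8572, 1.8048, -1.7832)

Iteration 1:
  x: GS value = (12 - (-4)·1.0000 - (-1)·1.0000) / (7) = 2.4286;  x ← (1−ω)·1.0000 + ω·2.4286 = 2.8572
  y: GS value = (2 - (-3)·2.8572 - (-4)·1.0000) / (9) = 1.6191;  y ← (1−ω)·1.0000 + ω·1.6191 = 1.8048
  z: GS value = (6 - (3)·2.8572 - (3)·1.8048) / (7) = -1.1409;  z ← (1−ω)·1.0000 + ω·-1.1409 = -1.7832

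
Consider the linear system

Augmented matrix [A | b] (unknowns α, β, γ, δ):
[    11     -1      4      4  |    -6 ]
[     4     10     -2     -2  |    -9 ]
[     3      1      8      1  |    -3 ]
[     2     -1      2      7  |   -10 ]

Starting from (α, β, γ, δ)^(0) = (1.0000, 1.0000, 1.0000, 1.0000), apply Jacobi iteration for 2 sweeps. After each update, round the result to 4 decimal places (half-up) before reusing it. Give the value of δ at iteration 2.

Iteration 1:
  α = (-6 - (-1)·1.0000 - (4)·1.0000 - (4)·1.0000) / (11) = -1.1818
  β = (-9 - (4)·1.0000 - (-2)·1.0000 - (-2)·1.0000) / (10) = -0.9000
  γ = (-3 - (3)·1.0000 - (1)·1.0000 - (1)·1.0000) / (8) = -1.0000
  δ = (-10 - (2)·1.0000 - (-1)·1.0000 - (2)·1.0000) / (7) = -1.8571
Iteration 2:
  α = (-6 - (-1)·-0.9000 - (4)·-1.0000 - (4)·-1.8571) / (11) = 0.4117
  β = (-9 - (4)·-1.1818 - (-2)·-1.0000 - (-2)·-1.8571) / (10) = -0.9987
  γ = (-3 - (3)·-1.1818 - (1)·-0.9000 - (1)·-1.8571) / (8) = 0.4128
  δ = (-10 - (2)·-1.1818 - (-1)·-0.9000 - (2)·-1.0000) / (7) = -0.9338

-0.9338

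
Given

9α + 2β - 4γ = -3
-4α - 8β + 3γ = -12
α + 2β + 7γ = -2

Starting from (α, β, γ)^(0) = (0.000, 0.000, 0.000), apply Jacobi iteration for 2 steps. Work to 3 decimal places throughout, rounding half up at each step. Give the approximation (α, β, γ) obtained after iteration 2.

(-0.794, 1.559, -0.667)

Iteration 1:
  α = (-3 - (2)·0.000 - (-4)·0.000) / (9) = -0.333
  β = (-12 - (-4)·0.000 - (3)·0.000) / (-8) = 1.500
  γ = (-2 - (1)·0.000 - (2)·0.000) / (7) = -0.286
Iteration 2:
  α = (-3 - (2)·1.500 - (-4)·-0.286) / (9) = -0.794
  β = (-12 - (-4)·-0.333 - (3)·-0.286) / (-8) = 1.559
  γ = (-2 - (1)·-0.333 - (2)·1.500) / (7) = -0.667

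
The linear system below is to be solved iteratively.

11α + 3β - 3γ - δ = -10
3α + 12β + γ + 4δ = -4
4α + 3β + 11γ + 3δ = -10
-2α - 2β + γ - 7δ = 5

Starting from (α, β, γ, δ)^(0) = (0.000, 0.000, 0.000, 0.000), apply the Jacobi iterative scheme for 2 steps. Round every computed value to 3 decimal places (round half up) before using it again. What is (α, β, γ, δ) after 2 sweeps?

(-1.131, 0.208, -0.293, -0.489)

Iteration 1:
  α = (-10 - (3)·0.000 - (-3)·0.000 - (-1)·0.000) / (11) = -0.909
  β = (-4 - (3)·0.000 - (1)·0.000 - (4)·0.000) / (12) = -0.333
  γ = (-10 - (4)·0.000 - (3)·0.000 - (3)·0.000) / (11) = -0.909
  δ = (5 - (-2)·0.000 - (-2)·0.000 - (1)·0.000) / (-7) = -0.714
Iteration 2:
  α = (-10 - (3)·-0.333 - (-3)·-0.909 - (-1)·-0.714) / (11) = -1.131
  β = (-4 - (3)·-0.909 - (1)·-0.909 - (4)·-0.714) / (12) = 0.208
  γ = (-10 - (4)·-0.909 - (3)·-0.333 - (3)·-0.714) / (11) = -0.293
  δ = (5 - (-2)·-0.909 - (-2)·-0.333 - (1)·-0.909) / (-7) = -0.489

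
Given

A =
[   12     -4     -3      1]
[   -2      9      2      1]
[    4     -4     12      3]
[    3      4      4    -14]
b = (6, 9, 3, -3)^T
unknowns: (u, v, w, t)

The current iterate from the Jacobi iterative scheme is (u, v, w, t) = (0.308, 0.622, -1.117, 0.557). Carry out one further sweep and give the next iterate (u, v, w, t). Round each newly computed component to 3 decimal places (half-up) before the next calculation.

(0.382, 1.255, 0.215, 0.139)

One sweep:
  u = (6 - (-4)·0.622 - (-3)·-1.117 - (1)·0.557) / (12) = 0.382
  v = (9 - (-2)·0.308 - (2)·-1.117 - (1)·0.557) / (9) = 1.255
  w = (3 - (4)·0.308 - (-4)·0.622 - (3)·0.557) / (12) = 0.215
  t = (-3 - (3)·0.308 - (4)·0.622 - (4)·-1.117) / (-14) = 0.139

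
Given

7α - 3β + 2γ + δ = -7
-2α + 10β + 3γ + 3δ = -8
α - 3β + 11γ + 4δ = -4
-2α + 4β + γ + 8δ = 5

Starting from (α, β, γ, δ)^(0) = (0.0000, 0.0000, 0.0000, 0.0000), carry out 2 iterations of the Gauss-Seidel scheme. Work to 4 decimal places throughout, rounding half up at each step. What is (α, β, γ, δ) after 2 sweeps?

Iteration 1:
  α = (-7 - (-3)·0.0000 - (2)·0.0000 - (1)·0.0000) / (7) = -1.0000
  β = (-8 - (-2)·-1.0000 - (3)·0.0000 - (3)·0.0000) / (10) = -1.0000
  γ = (-4 - (1)·-1.0000 - (-3)·-1.0000 - (4)·0.0000) / (11) = -0.5455
  δ = (5 - (-2)·-1.0000 - (4)·-1.0000 - (1)·-0.5455) / (8) = 0.9432
Iteration 2:
  α = (-7 - (-3)·-1.0000 - (2)·-0.5455 - (1)·0.9432) / (7) = -1.4075
  β = (-8 - (-2)·-1.4075 - (3)·-0.5455 - (3)·0.9432) / (10) = -1.2008
  γ = (-4 - (1)·-1.4075 - (-3)·-1.2008 - (4)·0.9432) / (11) = -0.9062
  δ = (5 - (-2)·-1.4075 - (4)·-1.2008 - (1)·-0.9062) / (8) = 0.9868

(-1.4075, -1.2008, -0.9062, 0.9868)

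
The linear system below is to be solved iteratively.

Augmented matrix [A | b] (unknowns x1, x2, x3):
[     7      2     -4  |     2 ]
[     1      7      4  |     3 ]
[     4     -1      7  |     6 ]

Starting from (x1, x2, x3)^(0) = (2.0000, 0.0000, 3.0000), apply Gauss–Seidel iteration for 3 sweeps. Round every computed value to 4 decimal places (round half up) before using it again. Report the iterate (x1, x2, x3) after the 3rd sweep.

(0.4968, -0.0411, 0.5674)

Iteration 1:
  x1 = (2 - (2)·0.0000 - (-4)·3.0000) / (7) = 2.0000
  x2 = (3 - (1)·2.0000 - (4)·3.0000) / (7) = -1.5714
  x3 = (6 - (4)·2.0000 - (-1)·-1.5714) / (7) = -0.5102
Iteration 2:
  x1 = (2 - (2)·-1.5714 - (-4)·-0.5102) / (7) = 0.4431
  x2 = (3 - (1)·0.4431 - (4)·-0.5102) / (7) = 0.6568
  x3 = (6 - (4)·0.4431 - (-1)·0.6568) / (7) = 0.6978
Iteration 3:
  x1 = (2 - (2)·0.6568 - (-4)·0.6978) / (7) = 0.4968
  x2 = (3 - (1)·0.4968 - (4)·0.6978) / (7) = -0.0411
  x3 = (6 - (4)·0.4968 - (-1)·-0.0411) / (7) = 0.5674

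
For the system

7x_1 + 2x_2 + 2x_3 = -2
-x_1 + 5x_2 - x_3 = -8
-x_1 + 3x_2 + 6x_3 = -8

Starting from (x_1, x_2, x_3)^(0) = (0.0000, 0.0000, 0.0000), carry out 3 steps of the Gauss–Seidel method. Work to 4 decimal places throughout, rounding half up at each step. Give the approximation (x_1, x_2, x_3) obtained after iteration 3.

(0.3133, -1.6283, -0.4670)

Iteration 1:
  x_1 = (-2 - (2)·0.0000 - (2)·0.0000) / (7) = -0.2857
  x_2 = (-8 - (-1)·-0.2857 - (-1)·0.0000) / (5) = -1.6571
  x_3 = (-8 - (-1)·-0.2857 - (3)·-1.6571) / (6) = -0.5524
Iteration 2:
  x_1 = (-2 - (2)·-1.6571 - (2)·-0.5524) / (7) = 0.3456
  x_2 = (-8 - (-1)·0.3456 - (-1)·-0.5524) / (5) = -1.6414
  x_3 = (-8 - (-1)·0.3456 - (3)·-1.6414) / (6) = -0.4550
Iteration 3:
  x_1 = (-2 - (2)·-1.6414 - (2)·-0.4550) / (7) = 0.3133
  x_2 = (-8 - (-1)·0.3133 - (-1)·-0.4550) / (5) = -1.6283
  x_3 = (-8 - (-1)·0.3133 - (3)·-1.6283) / (6) = -0.4670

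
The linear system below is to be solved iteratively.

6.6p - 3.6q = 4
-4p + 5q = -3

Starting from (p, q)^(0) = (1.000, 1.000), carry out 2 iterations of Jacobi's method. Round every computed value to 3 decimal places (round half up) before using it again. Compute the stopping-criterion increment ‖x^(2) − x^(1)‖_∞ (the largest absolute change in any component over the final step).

0.437

Iteration 1:
  p = (4 - (-3.6)·1.000) / (6.6) = 1.152
  q = (-3 - (-4)·1.000) / (5) = 0.200
Iteration 2:
  p = (4 - (-3.6)·0.200) / (6.6) = 0.715
  q = (-3 - (-4)·1.152) / (5) = 0.322
Change: (-0.437, 0.122) → max |·| = 0.437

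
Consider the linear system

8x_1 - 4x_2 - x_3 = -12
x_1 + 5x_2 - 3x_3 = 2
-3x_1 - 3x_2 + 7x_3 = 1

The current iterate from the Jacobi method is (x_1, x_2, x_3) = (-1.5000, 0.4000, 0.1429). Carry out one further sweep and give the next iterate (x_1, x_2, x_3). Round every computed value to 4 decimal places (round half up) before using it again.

One sweep:
  x_1 = (-12 - (-4)·0.4000 - (-1)·0.1429) / (8) = -1.2821
  x_2 = (2 - (1)·-1.5000 - (-3)·0.1429) / (5) = 0.7857
  x_3 = (1 - (-3)·-1.5000 - (-3)·0.4000) / (7) = -0.3286

(-1.2821, 0.7857, -0.3286)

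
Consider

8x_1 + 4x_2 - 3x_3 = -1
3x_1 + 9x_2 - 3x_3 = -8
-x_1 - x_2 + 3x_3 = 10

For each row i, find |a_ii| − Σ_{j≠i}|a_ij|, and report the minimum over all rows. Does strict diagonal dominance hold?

1

row 1: |8| − (4+3) = 1
row 2: |9| − (3+3) = 3
row 3: |3| − (1+1) = 1
minimum over rows = 1 → strictly diagonally dominant (convergence guaranteed)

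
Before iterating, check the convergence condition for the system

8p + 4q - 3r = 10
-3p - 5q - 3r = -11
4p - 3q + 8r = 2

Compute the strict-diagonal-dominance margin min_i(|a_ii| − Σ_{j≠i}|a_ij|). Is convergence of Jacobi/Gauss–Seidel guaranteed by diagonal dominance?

row 1: |8| − (4+3) = 1
row 2: |-5| − (3+3) = -1
row 3: |8| − (4+3) = 1
minimum over rows = -1 → not strictly diagonally dominant

-1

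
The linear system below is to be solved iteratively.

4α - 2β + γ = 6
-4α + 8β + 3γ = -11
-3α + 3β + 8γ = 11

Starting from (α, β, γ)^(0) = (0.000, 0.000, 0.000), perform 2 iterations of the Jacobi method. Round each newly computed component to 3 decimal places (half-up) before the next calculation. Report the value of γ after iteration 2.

2.453

Iteration 1:
  α = (6 - (-2)·0.000 - (1)·0.000) / (4) = 1.500
  β = (-11 - (-4)·0.000 - (3)·0.000) / (8) = -1.375
  γ = (11 - (-3)·0.000 - (3)·0.000) / (8) = 1.375
Iteration 2:
  α = (6 - (-2)·-1.375 - (1)·1.375) / (4) = 0.469
  β = (-11 - (-4)·1.500 - (3)·1.375) / (8) = -1.141
  γ = (11 - (-3)·1.500 - (3)·-1.375) / (8) = 2.453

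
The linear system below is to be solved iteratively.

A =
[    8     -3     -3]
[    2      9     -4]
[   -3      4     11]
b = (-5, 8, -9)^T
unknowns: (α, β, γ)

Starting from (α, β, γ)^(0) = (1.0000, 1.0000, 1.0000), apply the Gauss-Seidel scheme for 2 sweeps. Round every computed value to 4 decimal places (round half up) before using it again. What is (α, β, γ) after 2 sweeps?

(-0.6075, 0.4644, -1.1527)

Iteration 1:
  α = (-5 - (-3)·1.0000 - (-3)·1.0000) / (8) = 0.1250
  β = (8 - (2)·0.1250 - (-4)·1.0000) / (9) = 1.3056
  γ = (-9 - (-3)·0.1250 - (4)·1.3056) / (11) = -1.2589
Iteration 2:
  α = (-5 - (-3)·1.3056 - (-3)·-1.2589) / (8) = -0.6075
  β = (8 - (2)·-0.6075 - (-4)·-1.2589) / (9) = 0.4644
  γ = (-9 - (-3)·-0.6075 - (4)·0.4644) / (11) = -1.1527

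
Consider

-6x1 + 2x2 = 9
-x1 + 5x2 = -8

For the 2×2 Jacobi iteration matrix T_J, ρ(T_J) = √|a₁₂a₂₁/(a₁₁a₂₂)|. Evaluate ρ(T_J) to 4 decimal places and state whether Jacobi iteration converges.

0.2582

a₁₂a₂₁/(a₁₁a₂₂) = (2)·(-1) / ((-6)·(5)) = 0.066667
ρ = √|0.066667| = √0.066667 = 0.2582
ρ < 1, so Jacobi converges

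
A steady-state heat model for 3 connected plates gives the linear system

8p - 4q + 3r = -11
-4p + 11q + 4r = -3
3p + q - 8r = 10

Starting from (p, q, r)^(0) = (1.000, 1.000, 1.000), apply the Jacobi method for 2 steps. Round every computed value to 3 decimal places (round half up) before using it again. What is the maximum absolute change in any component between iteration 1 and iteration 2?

1.003

Iteration 1:
  p = (-11 - (-4)·1.000 - (3)·1.000) / (8) = -1.250
  q = (-3 - (-4)·1.000 - (4)·1.000) / (11) = -0.273
  r = (10 - (3)·1.000 - (1)·1.000) / (-8) = -0.750
Iteration 2:
  p = (-11 - (-4)·-0.273 - (3)·-0.750) / (8) = -1.230
  q = (-3 - (-4)·-1.250 - (4)·-0.750) / (11) = -0.455
  r = (10 - (3)·-1.250 - (1)·-0.273) / (-8) = -1.753
Change: (0.020, -0.182, -1.003) → max |·| = 1.003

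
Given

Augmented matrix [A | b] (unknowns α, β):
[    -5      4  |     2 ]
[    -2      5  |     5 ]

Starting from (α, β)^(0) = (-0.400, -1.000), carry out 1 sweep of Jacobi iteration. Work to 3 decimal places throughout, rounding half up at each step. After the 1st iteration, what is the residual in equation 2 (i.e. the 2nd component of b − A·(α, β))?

-1.600

Iteration 1:
  α = (2 - (4)·-1.000) / (-5) = -1.200
  β = (5 - (-2)·-0.400) / (5) = 0.840
Residual b − A·x = (-7.360, -1.600)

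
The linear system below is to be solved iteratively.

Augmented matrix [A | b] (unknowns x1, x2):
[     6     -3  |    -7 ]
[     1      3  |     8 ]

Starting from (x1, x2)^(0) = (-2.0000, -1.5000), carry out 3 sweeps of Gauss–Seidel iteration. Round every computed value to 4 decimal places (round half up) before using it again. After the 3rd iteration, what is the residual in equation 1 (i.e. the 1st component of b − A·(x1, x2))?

Iteration 1:
  x1 = (-7 - (-3)·-1.5000) / (6) = -1.9167
  x2 = (8 - (1)·-1.9167) / (3) = 3.3056
Iteration 2:
  x1 = (-7 - (-3)·3.3056) / (6) = 0.4861
  x2 = (8 - (1)·0.4861) / (3) = 2.5046
Iteration 3:
  x1 = (-7 - (-3)·2.5046) / (6) = 0.0856
  x2 = (8 - (1)·0.0856) / (3) = 2.6381
Residual b − A·x = (0.4007, 0.0001)

0.4007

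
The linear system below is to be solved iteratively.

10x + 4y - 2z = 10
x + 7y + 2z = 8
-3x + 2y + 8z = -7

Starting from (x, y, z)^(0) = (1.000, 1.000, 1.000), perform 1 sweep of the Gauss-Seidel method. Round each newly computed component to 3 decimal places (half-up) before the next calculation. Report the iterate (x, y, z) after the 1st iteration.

Iteration 1:
  x = (10 - (4)·1.000 - (-2)·1.000) / (10) = 0.800
  y = (8 - (1)·0.800 - (2)·1.000) / (7) = 0.743
  z = (-7 - (-3)·0.800 - (2)·0.743) / (8) = -0.761

(0.800, 0.743, -0.761)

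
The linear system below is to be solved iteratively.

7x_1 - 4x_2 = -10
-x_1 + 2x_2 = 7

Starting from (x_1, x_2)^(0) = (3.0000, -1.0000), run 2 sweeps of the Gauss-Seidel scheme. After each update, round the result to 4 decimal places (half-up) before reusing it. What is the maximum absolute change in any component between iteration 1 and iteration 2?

Iteration 1:
  x_1 = (-10 - (-4)·-1.0000) / (7) = -2.0000
  x_2 = (7 - (-1)·-2.0000) / (2) = 2.5000
Iteration 2:
  x_1 = (-10 - (-4)·2.5000) / (7) = 0.0000
  x_2 = (7 - (-1)·0.0000) / (2) = 3.5000
Change: (2.0000, 1.0000) → max |·| = 2.0000

2.0000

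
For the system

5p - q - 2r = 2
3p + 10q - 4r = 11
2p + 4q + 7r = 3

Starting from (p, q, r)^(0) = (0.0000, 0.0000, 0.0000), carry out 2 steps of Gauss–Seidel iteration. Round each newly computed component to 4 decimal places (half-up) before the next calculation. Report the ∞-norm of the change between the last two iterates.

Iteration 1:
  p = (2 - (-1)·0.0000 - (-2)·0.0000) / (5) = 0.4000
  q = (11 - (3)·0.4000 - (-4)·0.0000) / (10) = 0.9800
  r = (3 - (2)·0.4000 - (4)·0.9800) / (7) = -0.2457
Iteration 2:
  p = (2 - (-1)·0.9800 - (-2)·-0.2457) / (5) = 0.4977
  q = (11 - (3)·0.4977 - (-4)·-0.2457) / (10) = 0.8524
  r = (3 - (2)·0.4977 - (4)·0.8524) / (7) = -0.2007
Change: (0.0977, -0.1276, 0.0450) → max |·| = 0.1276

0.1276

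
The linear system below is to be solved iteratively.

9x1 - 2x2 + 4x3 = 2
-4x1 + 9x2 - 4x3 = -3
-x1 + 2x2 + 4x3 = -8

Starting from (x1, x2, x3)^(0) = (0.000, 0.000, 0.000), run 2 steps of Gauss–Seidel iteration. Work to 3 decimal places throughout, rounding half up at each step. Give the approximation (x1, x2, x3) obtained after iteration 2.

Iteration 1:
  x1 = (2 - (-2)·0.000 - (4)·0.000) / (9) = 0.222
  x2 = (-3 - (-4)·0.222 - (-4)·0.000) / (9) = -0.235
  x3 = (-8 - (-1)·0.222 - (2)·-0.235) / (4) = -1.827
Iteration 2:
  x1 = (2 - (-2)·-0.235 - (4)·-1.827) / (9) = 0.982
  x2 = (-3 - (-4)·0.982 - (-4)·-1.827) / (9) = -0.709
  x3 = (-8 - (-1)·0.982 - (2)·-0.709) / (4) = -1.400

(0.982, -0.709, -1.400)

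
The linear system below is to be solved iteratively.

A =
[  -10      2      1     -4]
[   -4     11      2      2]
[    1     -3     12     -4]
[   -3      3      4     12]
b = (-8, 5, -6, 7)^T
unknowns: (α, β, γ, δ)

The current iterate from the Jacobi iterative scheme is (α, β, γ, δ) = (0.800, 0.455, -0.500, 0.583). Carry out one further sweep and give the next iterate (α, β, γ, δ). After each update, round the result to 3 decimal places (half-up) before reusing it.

(0.608, 0.730, -0.259, 0.836)

One sweep:
  α = (-8 - (2)·0.455 - (1)·-0.500 - (-4)·0.583) / (-10) = 0.608
  β = (5 - (-4)·0.800 - (2)·-0.500 - (2)·0.583) / (11) = 0.730
  γ = (-6 - (1)·0.800 - (-3)·0.455 - (-4)·0.583) / (12) = -0.259
  δ = (7 - (-3)·0.800 - (3)·0.455 - (4)·-0.500) / (12) = 0.836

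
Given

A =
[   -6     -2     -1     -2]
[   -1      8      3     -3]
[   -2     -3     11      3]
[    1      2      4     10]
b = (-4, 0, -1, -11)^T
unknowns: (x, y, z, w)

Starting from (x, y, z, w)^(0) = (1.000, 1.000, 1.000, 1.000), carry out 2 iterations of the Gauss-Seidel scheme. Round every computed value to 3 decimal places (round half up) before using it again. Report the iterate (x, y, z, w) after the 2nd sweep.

(1.047, -0.064, 0.333, -1.325)

Iteration 1:
  x = (-4 - (-2)·1.000 - (-1)·1.000 - (-2)·1.000) / (-6) = -0.167
  y = (0 - (-1)·-0.167 - (3)·1.000 - (-3)·1.000) / (8) = -0.021
  z = (-1 - (-2)·-0.167 - (-3)·-0.021 - (3)·1.000) / (11) = -0.400
  w = (-11 - (1)·-0.167 - (2)·-0.021 - (4)·-0.400) / (10) = -0.919
Iteration 2:
  x = (-4 - (-2)·-0.021 - (-1)·-0.400 - (-2)·-0.919) / (-6) = 1.047
  y = (0 - (-1)·1.047 - (3)·-0.400 - (-3)·-0.919) / (8) = -0.064
  z = (-1 - (-2)·1.047 - (-3)·-0.064 - (3)·-0.919) / (11) = 0.333
  w = (-11 - (1)·1.047 - (2)·-0.064 - (4)·0.333) / (10) = -1.325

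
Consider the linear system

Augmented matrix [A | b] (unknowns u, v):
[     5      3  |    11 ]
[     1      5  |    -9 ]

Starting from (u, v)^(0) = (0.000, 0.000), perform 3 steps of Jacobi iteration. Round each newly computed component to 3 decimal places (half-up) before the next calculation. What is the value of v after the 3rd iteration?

-2.456

Iteration 1:
  u = (11 - (3)·0.000) / (5) = 2.200
  v = (-9 - (1)·0.000) / (5) = -1.800
Iteration 2:
  u = (11 - (3)·-1.800) / (5) = 3.280
  v = (-9 - (1)·2.200) / (5) = -2.240
Iteration 3:
  u = (11 - (3)·-2.240) / (5) = 3.544
  v = (-9 - (1)·3.280) / (5) = -2.456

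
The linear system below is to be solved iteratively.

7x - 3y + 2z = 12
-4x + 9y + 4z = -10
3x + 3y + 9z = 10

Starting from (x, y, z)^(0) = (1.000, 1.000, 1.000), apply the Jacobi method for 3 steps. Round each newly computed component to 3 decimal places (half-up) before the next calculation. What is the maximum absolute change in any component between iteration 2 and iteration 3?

Iteration 1:
  x = (12 - (-3)·1.000 - (2)·1.000) / (7) = 1.857
  y = (-10 - (-4)·1.000 - (4)·1.000) / (9) = -1.111
  z = (10 - (3)·1.000 - (3)·1.000) / (9) = 0.444
Iteration 2:
  x = (12 - (-3)·-1.111 - (2)·0.444) / (7) = 1.111
  y = (-10 - (-4)·1.857 - (4)·0.444) / (9) = -0.483
  z = (10 - (3)·1.857 - (3)·-1.111) / (9) = 0.862
Iteration 3:
  x = (12 - (-3)·-0.483 - (2)·0.862) / (7) = 1.261
  y = (-10 - (-4)·1.111 - (4)·0.862) / (9) = -1.000
  z = (10 - (3)·1.111 - (3)·-0.483) / (9) = 0.902
Change: (0.150, -0.517, 0.040) → max |·| = 0.517

0.517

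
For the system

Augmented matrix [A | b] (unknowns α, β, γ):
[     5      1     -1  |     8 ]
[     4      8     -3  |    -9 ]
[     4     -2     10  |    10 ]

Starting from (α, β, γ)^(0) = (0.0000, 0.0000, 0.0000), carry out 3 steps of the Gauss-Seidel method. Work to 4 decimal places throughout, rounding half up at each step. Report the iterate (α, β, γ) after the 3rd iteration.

(1.9815, -2.1971, -0.2320)

Iteration 1:
  α = (8 - (1)·0.0000 - (-1)·0.0000) / (5) = 1.6000
  β = (-9 - (4)·1.6000 - (-3)·0.0000) / (8) = -1.9250
  γ = (10 - (4)·1.6000 - (-2)·-1.9250) / (10) = -0.0250
Iteration 2:
  α = (8 - (1)·-1.9250 - (-1)·-0.0250) / (5) = 1.9800
  β = (-9 - (4)·1.9800 - (-3)·-0.0250) / (8) = -2.1244
  γ = (10 - (4)·1.9800 - (-2)·-2.1244) / (10) = -0.2169
Iteration 3:
  α = (8 - (1)·-2.1244 - (-1)·-0.2169) / (5) = 1.9815
  β = (-9 - (4)·1.9815 - (-3)·-0.2169) / (8) = -2.1971
  γ = (10 - (4)·1.9815 - (-2)·-2.1971) / (10) = -0.2320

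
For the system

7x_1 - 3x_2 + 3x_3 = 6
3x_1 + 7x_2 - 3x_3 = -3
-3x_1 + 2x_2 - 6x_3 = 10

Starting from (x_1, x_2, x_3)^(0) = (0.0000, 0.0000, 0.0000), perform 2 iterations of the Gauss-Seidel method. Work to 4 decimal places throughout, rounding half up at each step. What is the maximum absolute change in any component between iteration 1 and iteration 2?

Iteration 1:
  x_1 = (6 - (-3)·0.0000 - (3)·0.0000) / (7) = 0.8571
  x_2 = (-3 - (3)·0.8571 - (-3)·0.0000) / (7) = -0.7959
  x_3 = (10 - (-3)·0.8571 - (2)·-0.7959) / (-6) = -2.3605
Iteration 2:
  x_1 = (6 - (-3)·-0.7959 - (3)·-2.3605) / (7) = 1.5277
  x_2 = (-3 - (3)·1.5277 - (-3)·-2.3605) / (7) = -2.0949
  x_3 = (10 - (-3)·1.5277 - (2)·-2.0949) / (-6) = -3.1288
Change: (0.6706, -1.2990, -0.7683) → max |·| = 1.2990

1.2990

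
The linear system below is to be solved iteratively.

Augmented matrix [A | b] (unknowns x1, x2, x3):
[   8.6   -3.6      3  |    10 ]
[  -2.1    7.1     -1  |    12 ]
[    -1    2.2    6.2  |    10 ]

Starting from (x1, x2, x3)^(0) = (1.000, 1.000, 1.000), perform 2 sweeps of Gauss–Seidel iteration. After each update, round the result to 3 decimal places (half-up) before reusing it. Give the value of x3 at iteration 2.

Iteration 1:
  x1 = (10 - (-3.6)·1.000 - (3)·1.000) / (8.6) = 1.233
  x2 = (12 - (-2.1)·1.233 - (-1)·1.000) / (7.1) = 2.196
  x3 = (10 - (-1)·1.233 - (2.2)·2.196) / (6.2) = 1.033
Iteration 2:
  x1 = (10 - (-3.6)·2.196 - (3)·1.033) / (8.6) = 1.722
  x2 = (12 - (-2.1)·1.722 - (-1)·1.033) / (7.1) = 2.345
  x3 = (10 - (-1)·1.722 - (2.2)·2.345) / (6.2) = 1.059

1.059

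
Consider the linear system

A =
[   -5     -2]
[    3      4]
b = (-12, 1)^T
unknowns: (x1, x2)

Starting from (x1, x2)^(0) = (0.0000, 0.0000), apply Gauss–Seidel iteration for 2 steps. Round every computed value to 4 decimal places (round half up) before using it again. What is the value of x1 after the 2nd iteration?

3.0200

Iteration 1:
  x1 = (-12 - (-2)·0.0000) / (-5) = 2.4000
  x2 = (1 - (3)·2.4000) / (4) = -1.5500
Iteration 2:
  x1 = (-12 - (-2)·-1.5500) / (-5) = 3.0200
  x2 = (1 - (3)·3.0200) / (4) = -2.0150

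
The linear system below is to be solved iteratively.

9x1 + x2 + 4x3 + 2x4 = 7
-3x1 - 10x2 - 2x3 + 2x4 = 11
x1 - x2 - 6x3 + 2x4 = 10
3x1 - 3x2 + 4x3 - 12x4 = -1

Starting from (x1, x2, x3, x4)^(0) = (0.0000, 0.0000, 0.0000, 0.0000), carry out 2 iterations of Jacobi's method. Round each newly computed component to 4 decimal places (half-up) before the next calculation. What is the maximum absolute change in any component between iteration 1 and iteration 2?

Iteration 1:
  x1 = (7 - (1)·0.0000 - (4)·0.0000 - (2)·0.0000) / (9) = 0.7778
  x2 = (11 - (-3)·0.0000 - (-2)·0.0000 - (2)·0.0000) / (-10) = -1.1000
  x3 = (10 - (1)·0.0000 - (-1)·0.0000 - (2)·0.0000) / (-6) = -1.6667
  x4 = (-1 - (3)·0.0000 - (-3)·0.0000 - (4)·0.0000) / (-12) = 0.0833
Iteration 2:
  x1 = (7 - (1)·-1.1000 - (4)·-1.6667 - (2)·0.0833) / (9) = 1.6222
  x2 = (11 - (-3)·0.7778 - (-2)·-1.6667 - (2)·0.0833) / (-10) = -0.9833
  x3 = (10 - (1)·0.7778 - (-1)·-1.1000 - (2)·0.0833) / (-6) = -1.3259
  x4 = (-1 - (3)·0.7778 - (-3)·-1.1000 - (4)·-1.6667) / (-12) = -0.0028
Change: (0.8444, 0.1167, 0.3408, -0.0861) → max |·| = 0.8444

0.8444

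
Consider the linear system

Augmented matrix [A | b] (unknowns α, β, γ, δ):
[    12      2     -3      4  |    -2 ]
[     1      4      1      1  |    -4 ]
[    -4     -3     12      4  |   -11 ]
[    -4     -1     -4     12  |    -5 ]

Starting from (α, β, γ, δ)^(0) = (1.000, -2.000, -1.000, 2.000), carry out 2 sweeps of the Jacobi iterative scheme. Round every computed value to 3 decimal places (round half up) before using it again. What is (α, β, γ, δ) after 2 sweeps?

(-0.160, -0.229, -1.347, -1.375)

Iteration 1:
  α = (-2 - (2)·-2.000 - (-3)·-1.000 - (4)·2.000) / (12) = -0.750
  β = (-4 - (1)·1.000 - (1)·-1.000 - (1)·2.000) / (4) = -1.500
  γ = (-11 - (-4)·1.000 - (-3)·-2.000 - (4)·2.000) / (12) = -1.750
  δ = (-5 - (-4)·1.000 - (-1)·-2.000 - (-4)·-1.000) / (12) = -0.583
Iteration 2:
  α = (-2 - (2)·-1.500 - (-3)·-1.750 - (4)·-0.583) / (12) = -0.160
  β = (-4 - (1)·-0.750 - (1)·-1.750 - (1)·-0.583) / (4) = -0.229
  γ = (-11 - (-4)·-0.750 - (-3)·-1.500 - (4)·-0.583) / (12) = -1.347
  δ = (-5 - (-4)·-0.750 - (-1)·-1.500 - (-4)·-1.750) / (12) = -1.375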